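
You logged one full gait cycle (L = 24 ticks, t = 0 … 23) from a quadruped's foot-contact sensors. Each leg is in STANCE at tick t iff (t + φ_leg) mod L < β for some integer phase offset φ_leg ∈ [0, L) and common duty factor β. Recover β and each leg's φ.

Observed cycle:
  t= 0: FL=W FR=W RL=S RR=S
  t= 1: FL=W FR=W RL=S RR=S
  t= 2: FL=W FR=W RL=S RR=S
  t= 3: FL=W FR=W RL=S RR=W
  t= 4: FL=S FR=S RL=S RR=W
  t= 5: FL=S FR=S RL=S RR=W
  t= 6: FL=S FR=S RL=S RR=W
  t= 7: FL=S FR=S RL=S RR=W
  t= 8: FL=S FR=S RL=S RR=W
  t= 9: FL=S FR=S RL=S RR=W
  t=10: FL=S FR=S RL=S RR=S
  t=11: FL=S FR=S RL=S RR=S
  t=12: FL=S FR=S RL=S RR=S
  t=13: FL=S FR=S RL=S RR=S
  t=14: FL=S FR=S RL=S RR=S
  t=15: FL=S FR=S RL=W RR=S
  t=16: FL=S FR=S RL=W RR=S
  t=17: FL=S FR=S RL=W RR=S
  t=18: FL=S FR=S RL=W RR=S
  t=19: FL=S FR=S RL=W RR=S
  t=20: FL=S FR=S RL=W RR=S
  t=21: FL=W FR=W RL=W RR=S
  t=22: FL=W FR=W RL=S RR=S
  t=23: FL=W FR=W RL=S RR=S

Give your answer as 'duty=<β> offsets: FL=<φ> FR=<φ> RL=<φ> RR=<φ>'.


duty β = stance ticks per leg = 17
FL: stance ticks = 17; W→S at t=4 → φ=20
FR: stance ticks = 17; W→S at t=4 → φ=20
RL: stance ticks = 17; W→S at t=22 → φ=2
RR: stance ticks = 17; W→S at t=10 → φ=14

duty=17 offsets: FL=20 FR=20 RL=2 RR=14


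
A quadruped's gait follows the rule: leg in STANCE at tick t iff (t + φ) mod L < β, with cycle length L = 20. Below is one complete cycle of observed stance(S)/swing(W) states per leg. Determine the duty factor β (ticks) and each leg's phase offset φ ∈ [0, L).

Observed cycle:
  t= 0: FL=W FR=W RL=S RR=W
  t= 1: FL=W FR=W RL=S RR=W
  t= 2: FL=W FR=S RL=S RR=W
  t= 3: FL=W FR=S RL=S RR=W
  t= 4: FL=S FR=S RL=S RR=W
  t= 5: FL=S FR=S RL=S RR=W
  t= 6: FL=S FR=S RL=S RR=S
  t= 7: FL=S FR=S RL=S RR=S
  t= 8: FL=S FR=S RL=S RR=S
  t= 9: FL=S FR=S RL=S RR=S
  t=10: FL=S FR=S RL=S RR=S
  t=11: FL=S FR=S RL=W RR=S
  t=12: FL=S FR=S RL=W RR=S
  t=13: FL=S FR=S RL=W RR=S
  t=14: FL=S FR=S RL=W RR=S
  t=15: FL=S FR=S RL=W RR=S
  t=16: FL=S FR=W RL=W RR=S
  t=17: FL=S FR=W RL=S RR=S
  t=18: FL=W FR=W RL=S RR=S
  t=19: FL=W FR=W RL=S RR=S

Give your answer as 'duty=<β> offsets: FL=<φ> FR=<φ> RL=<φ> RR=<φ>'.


duty β = stance ticks per leg = 14
FL: stance ticks = 14; W→S at t=4 → φ=16
FR: stance ticks = 14; W→S at t=2 → φ=18
RL: stance ticks = 14; W→S at t=17 → φ=3
RR: stance ticks = 14; W→S at t=6 → φ=14

duty=14 offsets: FL=16 FR=18 RL=3 RR=14


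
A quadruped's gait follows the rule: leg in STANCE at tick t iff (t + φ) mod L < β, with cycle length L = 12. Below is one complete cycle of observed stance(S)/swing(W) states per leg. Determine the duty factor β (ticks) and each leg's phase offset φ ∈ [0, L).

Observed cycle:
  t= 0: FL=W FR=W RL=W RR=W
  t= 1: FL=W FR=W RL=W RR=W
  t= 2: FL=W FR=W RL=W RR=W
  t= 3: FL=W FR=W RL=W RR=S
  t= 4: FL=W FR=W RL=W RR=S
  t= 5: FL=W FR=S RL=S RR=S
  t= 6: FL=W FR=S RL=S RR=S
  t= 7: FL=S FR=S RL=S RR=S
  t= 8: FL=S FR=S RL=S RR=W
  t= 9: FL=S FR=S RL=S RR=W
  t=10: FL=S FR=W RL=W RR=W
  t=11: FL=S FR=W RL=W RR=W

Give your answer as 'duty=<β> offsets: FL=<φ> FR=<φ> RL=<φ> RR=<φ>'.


duty=5 offsets: FL=5 FR=7 RL=7 RR=9

duty β = stance ticks per leg = 5
FL: stance ticks = 5; W→S at t=7 → φ=5
FR: stance ticks = 5; W→S at t=5 → φ=7
RL: stance ticks = 5; W→S at t=5 → φ=7
RR: stance ticks = 5; W→S at t=3 → φ=9


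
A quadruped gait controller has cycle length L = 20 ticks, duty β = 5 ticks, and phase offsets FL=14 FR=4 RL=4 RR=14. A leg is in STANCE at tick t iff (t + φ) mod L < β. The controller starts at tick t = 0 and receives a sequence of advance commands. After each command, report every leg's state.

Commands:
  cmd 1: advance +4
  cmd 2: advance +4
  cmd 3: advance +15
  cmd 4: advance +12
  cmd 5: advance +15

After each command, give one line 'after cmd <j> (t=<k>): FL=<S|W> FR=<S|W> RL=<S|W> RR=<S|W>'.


after cmd 1 (t=4): FL=W FR=W RL=W RR=W
after cmd 2 (t=8): FL=S FR=W RL=W RR=S
after cmd 3 (t=23): FL=W FR=W RL=W RR=W
after cmd 4 (t=35): FL=W FR=W RL=W RR=W
after cmd 5 (t=50): FL=S FR=W RL=W RR=S

start t=0: FL=W FR=S RL=S RR=W
cmd 1: advance +4 → t=4, phase=(18,8,8,18) → FL=W FR=W RL=W RR=W
cmd 2: advance +4 → t=8, phase=(2,12,12,2) → FL=S FR=W RL=W RR=S
cmd 3: advance +15 → t=23, phase=(17,7,7,17) → FL=W FR=W RL=W RR=W
cmd 4: advance +12 → t=35, phase=(9,19,19,9) → FL=W FR=W RL=W RR=W
cmd 5: advance +15 → t=50, phase=(4,14,14,4) → FL=S FR=W RL=W RR=S


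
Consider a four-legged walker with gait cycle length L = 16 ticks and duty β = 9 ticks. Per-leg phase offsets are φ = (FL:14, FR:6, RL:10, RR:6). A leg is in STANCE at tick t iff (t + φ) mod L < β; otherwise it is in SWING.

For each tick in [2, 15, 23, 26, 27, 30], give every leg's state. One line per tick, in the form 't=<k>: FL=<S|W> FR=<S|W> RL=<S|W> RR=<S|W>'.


t=2: FL=S FR=S RL=W RR=S
t=15: FL=W FR=S RL=W RR=S
t=23: FL=S FR=W RL=S RR=W
t=26: FL=S FR=S RL=S RR=S
t=27: FL=W FR=S RL=S RR=S
t=30: FL=W FR=S RL=S RR=S

t=2: phase=(0,8,12,8) vs β=9 → FL=S FR=S RL=W RR=S
t=15: phase=(13,5,9,5) vs β=9 → FL=W FR=S RL=W RR=S
t=23: phase=(5,13,1,13) vs β=9 → FL=S FR=W RL=S RR=W
t=26: phase=(8,0,4,0) vs β=9 → FL=S FR=S RL=S RR=S
t=27: phase=(9,1,5,1) vs β=9 → FL=W FR=S RL=S RR=S
t=30: phase=(12,4,8,4) vs β=9 → FL=W FR=S RL=S RR=S


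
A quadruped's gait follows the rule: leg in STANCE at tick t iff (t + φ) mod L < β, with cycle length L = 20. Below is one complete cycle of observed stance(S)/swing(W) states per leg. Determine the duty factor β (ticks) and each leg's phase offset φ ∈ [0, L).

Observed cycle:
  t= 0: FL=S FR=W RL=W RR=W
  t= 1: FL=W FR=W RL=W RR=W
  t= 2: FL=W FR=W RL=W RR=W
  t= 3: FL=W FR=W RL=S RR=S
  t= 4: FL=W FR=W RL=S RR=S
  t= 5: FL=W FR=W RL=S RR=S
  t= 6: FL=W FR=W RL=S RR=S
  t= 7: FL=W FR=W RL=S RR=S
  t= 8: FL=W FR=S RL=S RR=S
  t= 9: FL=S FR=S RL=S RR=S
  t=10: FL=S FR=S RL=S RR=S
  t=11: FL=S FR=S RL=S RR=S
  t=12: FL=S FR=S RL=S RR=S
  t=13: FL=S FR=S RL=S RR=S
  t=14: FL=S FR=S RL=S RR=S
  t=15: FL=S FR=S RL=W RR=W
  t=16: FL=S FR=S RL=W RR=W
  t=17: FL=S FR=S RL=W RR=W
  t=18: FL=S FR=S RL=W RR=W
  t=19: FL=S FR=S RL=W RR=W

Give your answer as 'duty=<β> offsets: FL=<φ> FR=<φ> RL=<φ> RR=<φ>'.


duty β = stance ticks per leg = 12
FL: stance ticks = 12; W→S at t=9 → φ=11
FR: stance ticks = 12; W→S at t=8 → φ=12
RL: stance ticks = 12; W→S at t=3 → φ=17
RR: stance ticks = 12; W→S at t=3 → φ=17

duty=12 offsets: FL=11 FR=12 RL=17 RR=17


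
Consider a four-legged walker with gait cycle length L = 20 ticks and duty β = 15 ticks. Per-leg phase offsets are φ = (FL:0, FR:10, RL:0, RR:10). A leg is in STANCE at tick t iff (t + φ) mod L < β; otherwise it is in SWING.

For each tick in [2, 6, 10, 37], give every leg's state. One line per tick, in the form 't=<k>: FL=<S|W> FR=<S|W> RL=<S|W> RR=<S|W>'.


t=2: FL=S FR=S RL=S RR=S
t=6: FL=S FR=W RL=S RR=W
t=10: FL=S FR=S RL=S RR=S
t=37: FL=W FR=S RL=W RR=S

t=2: phase=(2,12,2,12) vs β=15 → FL=S FR=S RL=S RR=S
t=6: phase=(6,16,6,16) vs β=15 → FL=S FR=W RL=S RR=W
t=10: phase=(10,0,10,0) vs β=15 → FL=S FR=S RL=S RR=S
t=37: phase=(17,7,17,7) vs β=15 → FL=W FR=S RL=W RR=S


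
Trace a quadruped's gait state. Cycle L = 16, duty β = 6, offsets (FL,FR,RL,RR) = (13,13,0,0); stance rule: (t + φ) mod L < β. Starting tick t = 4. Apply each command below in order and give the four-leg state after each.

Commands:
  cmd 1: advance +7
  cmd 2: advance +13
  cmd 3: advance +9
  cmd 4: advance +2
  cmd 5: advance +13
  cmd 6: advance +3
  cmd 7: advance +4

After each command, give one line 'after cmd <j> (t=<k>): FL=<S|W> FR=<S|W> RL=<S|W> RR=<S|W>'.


start t=4: FL=S FR=S RL=S RR=S
cmd 1: advance +7 → t=11, phase=(8,8,11,11) → FL=W FR=W RL=W RR=W
cmd 2: advance +13 → t=24, phase=(5,5,8,8) → FL=S FR=S RL=W RR=W
cmd 3: advance +9 → t=33, phase=(14,14,1,1) → FL=W FR=W RL=S RR=S
cmd 4: advance +2 → t=35, phase=(0,0,3,3) → FL=S FR=S RL=S RR=S
cmd 5: advance +13 → t=48, phase=(13,13,0,0) → FL=W FR=W RL=S RR=S
cmd 6: advance +3 → t=51, phase=(0,0,3,3) → FL=S FR=S RL=S RR=S
cmd 7: advance +4 → t=55, phase=(4,4,7,7) → FL=S FR=S RL=W RR=W

after cmd 1 (t=11): FL=W FR=W RL=W RR=W
after cmd 2 (t=24): FL=S FR=S RL=W RR=W
after cmd 3 (t=33): FL=W FR=W RL=S RR=S
after cmd 4 (t=35): FL=S FR=S RL=S RR=S
after cmd 5 (t=48): FL=W FR=W RL=S RR=S
after cmd 6 (t=51): FL=S FR=S RL=S RR=S
after cmd 7 (t=55): FL=S FR=S RL=W RR=W


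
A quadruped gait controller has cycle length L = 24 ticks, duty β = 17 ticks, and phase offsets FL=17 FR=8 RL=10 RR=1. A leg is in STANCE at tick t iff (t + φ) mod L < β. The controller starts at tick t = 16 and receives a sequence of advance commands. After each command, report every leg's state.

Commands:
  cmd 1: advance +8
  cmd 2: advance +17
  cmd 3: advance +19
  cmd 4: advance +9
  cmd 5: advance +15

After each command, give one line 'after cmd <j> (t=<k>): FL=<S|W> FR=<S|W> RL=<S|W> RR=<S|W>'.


after cmd 1 (t=24): FL=W FR=S RL=S RR=S
after cmd 2 (t=41): FL=S FR=S RL=S RR=W
after cmd 3 (t=60): FL=S FR=W RL=W RR=S
after cmd 4 (t=69): FL=S FR=S RL=S RR=W
after cmd 5 (t=84): FL=S FR=W RL=W RR=S

start t=16: FL=S FR=S RL=S RR=W
cmd 1: advance +8 → t=24, phase=(17,8,10,1) → FL=W FR=S RL=S RR=S
cmd 2: advance +17 → t=41, phase=(10,1,3,18) → FL=S FR=S RL=S RR=W
cmd 3: advance +19 → t=60, phase=(5,20,22,13) → FL=S FR=W RL=W RR=S
cmd 4: advance +9 → t=69, phase=(14,5,7,22) → FL=S FR=S RL=S RR=W
cmd 5: advance +15 → t=84, phase=(5,20,22,13) → FL=S FR=W RL=W RR=S


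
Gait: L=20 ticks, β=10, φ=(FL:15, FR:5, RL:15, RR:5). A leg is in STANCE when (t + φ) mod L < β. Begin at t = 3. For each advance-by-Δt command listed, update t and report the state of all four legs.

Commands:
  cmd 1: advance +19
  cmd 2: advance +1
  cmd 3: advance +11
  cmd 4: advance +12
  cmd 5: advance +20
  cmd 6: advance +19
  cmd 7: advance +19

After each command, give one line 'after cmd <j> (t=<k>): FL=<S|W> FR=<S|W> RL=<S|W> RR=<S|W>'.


after cmd 1 (t=22): FL=W FR=S RL=W RR=S
after cmd 2 (t=23): FL=W FR=S RL=W RR=S
after cmd 3 (t=34): FL=S FR=W RL=S RR=W
after cmd 4 (t=46): FL=S FR=W RL=S RR=W
after cmd 5 (t=66): FL=S FR=W RL=S RR=W
after cmd 6 (t=85): FL=S FR=W RL=S RR=W
after cmd 7 (t=104): FL=W FR=S RL=W RR=S

start t=3: FL=W FR=S RL=W RR=S
cmd 1: advance +19 → t=22, phase=(17,7,17,7) → FL=W FR=S RL=W RR=S
cmd 2: advance +1 → t=23, phase=(18,8,18,8) → FL=W FR=S RL=W RR=S
cmd 3: advance +11 → t=34, phase=(9,19,9,19) → FL=S FR=W RL=S RR=W
cmd 4: advance +12 → t=46, phase=(1,11,1,11) → FL=S FR=W RL=S RR=W
cmd 5: advance +20 → t=66, phase=(1,11,1,11) → FL=S FR=W RL=S RR=W
cmd 6: advance +19 → t=85, phase=(0,10,0,10) → FL=S FR=W RL=S RR=W
cmd 7: advance +19 → t=104, phase=(19,9,19,9) → FL=W FR=S RL=W RR=S


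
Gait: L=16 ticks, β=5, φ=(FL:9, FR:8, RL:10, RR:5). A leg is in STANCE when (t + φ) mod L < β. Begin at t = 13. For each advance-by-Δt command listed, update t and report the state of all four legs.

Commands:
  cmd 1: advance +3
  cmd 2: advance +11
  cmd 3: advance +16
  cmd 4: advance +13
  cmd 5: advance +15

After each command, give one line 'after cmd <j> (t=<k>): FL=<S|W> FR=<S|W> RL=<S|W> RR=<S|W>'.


after cmd 1 (t=16): FL=W FR=W RL=W RR=W
after cmd 2 (t=27): FL=S FR=S RL=W RR=S
after cmd 3 (t=43): FL=S FR=S RL=W RR=S
after cmd 4 (t=56): FL=S FR=S RL=S RR=W
after cmd 5 (t=71): FL=S FR=W RL=S RR=W

start t=13: FL=W FR=W RL=W RR=S
cmd 1: advance +3 → t=16, phase=(9,8,10,5) → FL=W FR=W RL=W RR=W
cmd 2: advance +11 → t=27, phase=(4,3,5,0) → FL=S FR=S RL=W RR=S
cmd 3: advance +16 → t=43, phase=(4,3,5,0) → FL=S FR=S RL=W RR=S
cmd 4: advance +13 → t=56, phase=(1,0,2,13) → FL=S FR=S RL=S RR=W
cmd 5: advance +15 → t=71, phase=(0,15,1,12) → FL=S FR=W RL=S RR=W


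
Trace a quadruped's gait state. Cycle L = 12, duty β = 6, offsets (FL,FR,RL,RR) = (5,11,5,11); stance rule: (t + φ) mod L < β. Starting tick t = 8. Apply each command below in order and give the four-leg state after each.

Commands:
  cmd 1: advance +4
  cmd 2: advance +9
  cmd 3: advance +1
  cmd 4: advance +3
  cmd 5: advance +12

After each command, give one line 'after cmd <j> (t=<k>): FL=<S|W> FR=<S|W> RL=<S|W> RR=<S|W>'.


after cmd 1 (t=12): FL=S FR=W RL=S RR=W
after cmd 2 (t=21): FL=S FR=W RL=S RR=W
after cmd 3 (t=22): FL=S FR=W RL=S RR=W
after cmd 4 (t=25): FL=W FR=S RL=W RR=S
after cmd 5 (t=37): FL=W FR=S RL=W RR=S

start t=8: FL=S FR=W RL=S RR=W
cmd 1: advance +4 → t=12, phase=(5,11,5,11) → FL=S FR=W RL=S RR=W
cmd 2: advance +9 → t=21, phase=(2,8,2,8) → FL=S FR=W RL=S RR=W
cmd 3: advance +1 → t=22, phase=(3,9,3,9) → FL=S FR=W RL=S RR=W
cmd 4: advance +3 → t=25, phase=(6,0,6,0) → FL=W FR=S RL=W RR=S
cmd 5: advance +12 → t=37, phase=(6,0,6,0) → FL=W FR=S RL=W RR=S


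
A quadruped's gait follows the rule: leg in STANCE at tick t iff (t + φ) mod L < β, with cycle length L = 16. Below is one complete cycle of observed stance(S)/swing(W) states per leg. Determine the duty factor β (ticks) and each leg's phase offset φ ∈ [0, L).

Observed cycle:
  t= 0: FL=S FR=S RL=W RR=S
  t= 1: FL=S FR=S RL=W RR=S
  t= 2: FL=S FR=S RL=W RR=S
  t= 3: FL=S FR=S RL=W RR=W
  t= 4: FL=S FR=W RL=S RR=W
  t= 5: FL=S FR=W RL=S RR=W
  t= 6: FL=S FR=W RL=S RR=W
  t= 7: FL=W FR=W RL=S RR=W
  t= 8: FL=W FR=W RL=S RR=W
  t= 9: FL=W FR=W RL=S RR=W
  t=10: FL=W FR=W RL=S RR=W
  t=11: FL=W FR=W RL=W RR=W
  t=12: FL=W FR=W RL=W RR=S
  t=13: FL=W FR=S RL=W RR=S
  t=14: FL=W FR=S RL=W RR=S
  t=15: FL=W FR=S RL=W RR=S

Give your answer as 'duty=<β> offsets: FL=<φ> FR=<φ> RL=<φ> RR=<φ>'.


duty β = stance ticks per leg = 7
FL: stance ticks = 7; W→S at t=0 → φ=0
FR: stance ticks = 7; W→S at t=13 → φ=3
RL: stance ticks = 7; W→S at t=4 → φ=12
RR: stance ticks = 7; W→S at t=12 → φ=4

duty=7 offsets: FL=0 FR=3 RL=12 RR=4


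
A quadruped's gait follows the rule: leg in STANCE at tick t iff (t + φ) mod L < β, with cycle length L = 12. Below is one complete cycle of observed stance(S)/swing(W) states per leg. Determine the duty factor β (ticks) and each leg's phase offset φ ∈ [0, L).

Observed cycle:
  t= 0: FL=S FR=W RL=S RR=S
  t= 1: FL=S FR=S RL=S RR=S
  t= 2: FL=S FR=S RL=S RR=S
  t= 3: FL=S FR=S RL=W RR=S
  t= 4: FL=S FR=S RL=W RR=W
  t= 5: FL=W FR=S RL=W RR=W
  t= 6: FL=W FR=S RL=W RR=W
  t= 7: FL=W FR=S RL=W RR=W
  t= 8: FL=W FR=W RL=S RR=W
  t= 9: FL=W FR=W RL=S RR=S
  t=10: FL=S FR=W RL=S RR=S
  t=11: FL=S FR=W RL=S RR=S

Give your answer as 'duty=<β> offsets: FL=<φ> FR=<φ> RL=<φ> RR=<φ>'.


duty=7 offsets: FL=2 FR=11 RL=4 RR=3

duty β = stance ticks per leg = 7
FL: stance ticks = 7; W→S at t=10 → φ=2
FR: stance ticks = 7; W→S at t=1 → φ=11
RL: stance ticks = 7; W→S at t=8 → φ=4
RR: stance ticks = 7; W→S at t=9 → φ=3


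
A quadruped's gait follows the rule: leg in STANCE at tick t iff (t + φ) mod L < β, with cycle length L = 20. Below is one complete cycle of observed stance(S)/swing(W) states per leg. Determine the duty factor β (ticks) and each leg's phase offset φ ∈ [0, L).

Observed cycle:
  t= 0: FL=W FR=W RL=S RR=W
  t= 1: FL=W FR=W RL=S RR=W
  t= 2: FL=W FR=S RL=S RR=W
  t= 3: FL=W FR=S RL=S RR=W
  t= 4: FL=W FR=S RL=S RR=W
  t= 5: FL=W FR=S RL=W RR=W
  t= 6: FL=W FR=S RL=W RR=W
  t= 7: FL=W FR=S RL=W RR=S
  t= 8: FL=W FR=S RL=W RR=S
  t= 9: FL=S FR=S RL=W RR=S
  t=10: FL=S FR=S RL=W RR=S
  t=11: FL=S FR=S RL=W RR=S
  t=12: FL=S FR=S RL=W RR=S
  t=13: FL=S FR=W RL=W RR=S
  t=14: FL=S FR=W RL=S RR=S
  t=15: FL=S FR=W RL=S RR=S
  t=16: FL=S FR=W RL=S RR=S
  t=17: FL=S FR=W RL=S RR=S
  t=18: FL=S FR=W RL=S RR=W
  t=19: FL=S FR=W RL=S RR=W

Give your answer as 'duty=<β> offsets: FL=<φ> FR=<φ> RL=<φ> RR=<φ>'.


duty=11 offsets: FL=11 FR=18 RL=6 RR=13

duty β = stance ticks per leg = 11
FL: stance ticks = 11; W→S at t=9 → φ=11
FR: stance ticks = 11; W→S at t=2 → φ=18
RL: stance ticks = 11; W→S at t=14 → φ=6
RR: stance ticks = 11; W→S at t=7 → φ=13


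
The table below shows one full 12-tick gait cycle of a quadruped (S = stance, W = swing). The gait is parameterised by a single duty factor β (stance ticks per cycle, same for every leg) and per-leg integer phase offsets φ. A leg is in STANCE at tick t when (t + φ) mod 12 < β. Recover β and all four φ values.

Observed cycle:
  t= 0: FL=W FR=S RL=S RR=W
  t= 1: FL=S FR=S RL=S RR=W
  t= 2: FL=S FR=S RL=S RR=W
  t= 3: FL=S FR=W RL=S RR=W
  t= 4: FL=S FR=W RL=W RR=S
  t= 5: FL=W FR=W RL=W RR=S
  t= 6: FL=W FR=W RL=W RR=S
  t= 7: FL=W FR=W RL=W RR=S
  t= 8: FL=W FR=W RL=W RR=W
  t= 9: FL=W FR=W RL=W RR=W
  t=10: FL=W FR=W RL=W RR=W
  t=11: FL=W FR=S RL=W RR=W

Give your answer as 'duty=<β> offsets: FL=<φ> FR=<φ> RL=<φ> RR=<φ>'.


duty=4 offsets: FL=11 FR=1 RL=0 RR=8

duty β = stance ticks per leg = 4
FL: stance ticks = 4; W→S at t=1 → φ=11
FR: stance ticks = 4; W→S at t=11 → φ=1
RL: stance ticks = 4; W→S at t=0 → φ=0
RR: stance ticks = 4; W→S at t=4 → φ=8


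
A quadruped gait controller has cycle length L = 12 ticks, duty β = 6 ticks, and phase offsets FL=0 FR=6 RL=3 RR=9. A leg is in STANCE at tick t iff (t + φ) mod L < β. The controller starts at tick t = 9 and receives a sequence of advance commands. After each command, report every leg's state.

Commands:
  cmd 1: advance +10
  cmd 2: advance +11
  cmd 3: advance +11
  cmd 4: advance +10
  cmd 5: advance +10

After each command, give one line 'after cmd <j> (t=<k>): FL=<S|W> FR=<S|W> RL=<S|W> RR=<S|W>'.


after cmd 1 (t=19): FL=W FR=S RL=W RR=S
after cmd 2 (t=30): FL=W FR=S RL=W RR=S
after cmd 3 (t=41): FL=S FR=W RL=W RR=S
after cmd 4 (t=51): FL=S FR=W RL=W RR=S
after cmd 5 (t=61): FL=S FR=W RL=S RR=W

start t=9: FL=W FR=S RL=S RR=W
cmd 1: advance +10 → t=19, phase=(7,1,10,4) → FL=W FR=S RL=W RR=S
cmd 2: advance +11 → t=30, phase=(6,0,9,3) → FL=W FR=S RL=W RR=S
cmd 3: advance +11 → t=41, phase=(5,11,8,2) → FL=S FR=W RL=W RR=S
cmd 4: advance +10 → t=51, phase=(3,9,6,0) → FL=S FR=W RL=W RR=S
cmd 5: advance +10 → t=61, phase=(1,7,4,10) → FL=S FR=W RL=S RR=W


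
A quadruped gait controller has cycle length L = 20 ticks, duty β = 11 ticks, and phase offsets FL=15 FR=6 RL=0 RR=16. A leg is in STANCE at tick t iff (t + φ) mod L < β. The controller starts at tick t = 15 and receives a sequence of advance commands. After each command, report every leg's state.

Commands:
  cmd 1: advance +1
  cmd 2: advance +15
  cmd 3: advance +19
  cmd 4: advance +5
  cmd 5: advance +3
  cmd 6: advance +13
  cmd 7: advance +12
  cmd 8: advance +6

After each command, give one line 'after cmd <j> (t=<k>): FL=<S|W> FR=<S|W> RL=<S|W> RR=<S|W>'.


after cmd 1 (t=16): FL=W FR=S RL=W RR=W
after cmd 2 (t=31): FL=S FR=W RL=W RR=S
after cmd 3 (t=50): FL=S FR=W RL=S RR=S
after cmd 4 (t=55): FL=S FR=S RL=W RR=W
after cmd 5 (t=58): FL=W FR=S RL=W RR=W
after cmd 6 (t=71): FL=S FR=W RL=W RR=S
after cmd 7 (t=83): FL=W FR=S RL=S RR=W
after cmd 8 (t=89): FL=S FR=W RL=S RR=S

start t=15: FL=S FR=S RL=W RR=W
cmd 1: advance +1 → t=16, phase=(11,2,16,12) → FL=W FR=S RL=W RR=W
cmd 2: advance +15 → t=31, phase=(6,17,11,7) → FL=S FR=W RL=W RR=S
cmd 3: advance +19 → t=50, phase=(5,16,10,6) → FL=S FR=W RL=S RR=S
cmd 4: advance +5 → t=55, phase=(10,1,15,11) → FL=S FR=S RL=W RR=W
cmd 5: advance +3 → t=58, phase=(13,4,18,14) → FL=W FR=S RL=W RR=W
cmd 6: advance +13 → t=71, phase=(6,17,11,7) → FL=S FR=W RL=W RR=S
cmd 7: advance +12 → t=83, phase=(18,9,3,19) → FL=W FR=S RL=S RR=W
cmd 8: advance +6 → t=89, phase=(4,15,9,5) → FL=S FR=W RL=S RR=S


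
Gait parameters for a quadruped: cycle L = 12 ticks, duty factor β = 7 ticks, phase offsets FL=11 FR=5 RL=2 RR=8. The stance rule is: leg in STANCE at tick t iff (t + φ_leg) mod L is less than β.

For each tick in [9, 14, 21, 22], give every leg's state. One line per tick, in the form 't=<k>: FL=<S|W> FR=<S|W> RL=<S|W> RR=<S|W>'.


t=9: phase=(8,2,11,5) vs β=7 → FL=W FR=S RL=W RR=S
t=14: phase=(1,7,4,10) vs β=7 → FL=S FR=W RL=S RR=W
t=21: phase=(8,2,11,5) vs β=7 → FL=W FR=S RL=W RR=S
t=22: phase=(9,3,0,6) vs β=7 → FL=W FR=S RL=S RR=S

t=9: FL=W FR=S RL=W RR=S
t=14: FL=S FR=W RL=S RR=W
t=21: FL=W FR=S RL=W RR=S
t=22: FL=W FR=S RL=S RR=S


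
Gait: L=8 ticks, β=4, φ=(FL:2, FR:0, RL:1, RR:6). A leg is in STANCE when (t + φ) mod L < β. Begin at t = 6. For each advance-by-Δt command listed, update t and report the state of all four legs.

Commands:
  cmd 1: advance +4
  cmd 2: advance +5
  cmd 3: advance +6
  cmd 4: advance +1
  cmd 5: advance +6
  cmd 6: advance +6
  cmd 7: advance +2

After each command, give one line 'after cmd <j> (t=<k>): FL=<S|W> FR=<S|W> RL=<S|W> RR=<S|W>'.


after cmd 1 (t=10): FL=W FR=S RL=S RR=S
after cmd 2 (t=15): FL=S FR=W RL=S RR=W
after cmd 3 (t=21): FL=W FR=W RL=W RR=S
after cmd 4 (t=22): FL=S FR=W RL=W RR=W
after cmd 5 (t=28): FL=W FR=W RL=W RR=S
after cmd 6 (t=34): FL=W FR=S RL=S RR=S
after cmd 7 (t=36): FL=W FR=W RL=W RR=S

start t=6: FL=S FR=W RL=W RR=W
cmd 1: advance +4 → t=10, phase=(4,2,3,0) → FL=W FR=S RL=S RR=S
cmd 2: advance +5 → t=15, phase=(1,7,0,5) → FL=S FR=W RL=S RR=W
cmd 3: advance +6 → t=21, phase=(7,5,6,3) → FL=W FR=W RL=W RR=S
cmd 4: advance +1 → t=22, phase=(0,6,7,4) → FL=S FR=W RL=W RR=W
cmd 5: advance +6 → t=28, phase=(6,4,5,2) → FL=W FR=W RL=W RR=S
cmd 6: advance +6 → t=34, phase=(4,2,3,0) → FL=W FR=S RL=S RR=S
cmd 7: advance +2 → t=36, phase=(6,4,5,2) → FL=W FR=W RL=W RR=S


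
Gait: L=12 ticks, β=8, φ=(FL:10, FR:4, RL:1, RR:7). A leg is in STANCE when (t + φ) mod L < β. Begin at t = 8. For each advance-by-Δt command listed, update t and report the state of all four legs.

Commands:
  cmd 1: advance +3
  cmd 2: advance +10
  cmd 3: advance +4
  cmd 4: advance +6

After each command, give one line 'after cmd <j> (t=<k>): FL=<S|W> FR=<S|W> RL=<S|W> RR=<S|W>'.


after cmd 1 (t=11): FL=W FR=S RL=S RR=S
after cmd 2 (t=21): FL=S FR=S RL=W RR=S
after cmd 3 (t=25): FL=W FR=S RL=S RR=W
after cmd 4 (t=31): FL=S FR=W RL=W RR=S

start t=8: FL=S FR=S RL=W RR=S
cmd 1: advance +3 → t=11, phase=(9,3,0,6) → FL=W FR=S RL=S RR=S
cmd 2: advance +10 → t=21, phase=(7,1,10,4) → FL=S FR=S RL=W RR=S
cmd 3: advance +4 → t=25, phase=(11,5,2,8) → FL=W FR=S RL=S RR=W
cmd 4: advance +6 → t=31, phase=(5,11,8,2) → FL=S FR=W RL=W RR=S


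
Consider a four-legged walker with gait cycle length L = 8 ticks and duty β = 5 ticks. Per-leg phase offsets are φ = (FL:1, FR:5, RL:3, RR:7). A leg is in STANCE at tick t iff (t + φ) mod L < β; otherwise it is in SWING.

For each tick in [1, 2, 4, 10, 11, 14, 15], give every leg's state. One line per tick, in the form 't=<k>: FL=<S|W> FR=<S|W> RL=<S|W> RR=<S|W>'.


t=1: FL=S FR=W RL=S RR=S
t=2: FL=S FR=W RL=W RR=S
t=4: FL=W FR=S RL=W RR=S
t=10: FL=S FR=W RL=W RR=S
t=11: FL=S FR=S RL=W RR=S
t=14: FL=W FR=S RL=S RR=W
t=15: FL=S FR=S RL=S RR=W

t=1: phase=(2,6,4,0) vs β=5 → FL=S FR=W RL=S RR=S
t=2: phase=(3,7,5,1) vs β=5 → FL=S FR=W RL=W RR=S
t=4: phase=(5,1,7,3) vs β=5 → FL=W FR=S RL=W RR=S
t=10: phase=(3,7,5,1) vs β=5 → FL=S FR=W RL=W RR=S
t=11: phase=(4,0,6,2) vs β=5 → FL=S FR=S RL=W RR=S
t=14: phase=(7,3,1,5) vs β=5 → FL=W FR=S RL=S RR=W
t=15: phase=(0,4,2,6) vs β=5 → FL=S FR=S RL=S RR=W


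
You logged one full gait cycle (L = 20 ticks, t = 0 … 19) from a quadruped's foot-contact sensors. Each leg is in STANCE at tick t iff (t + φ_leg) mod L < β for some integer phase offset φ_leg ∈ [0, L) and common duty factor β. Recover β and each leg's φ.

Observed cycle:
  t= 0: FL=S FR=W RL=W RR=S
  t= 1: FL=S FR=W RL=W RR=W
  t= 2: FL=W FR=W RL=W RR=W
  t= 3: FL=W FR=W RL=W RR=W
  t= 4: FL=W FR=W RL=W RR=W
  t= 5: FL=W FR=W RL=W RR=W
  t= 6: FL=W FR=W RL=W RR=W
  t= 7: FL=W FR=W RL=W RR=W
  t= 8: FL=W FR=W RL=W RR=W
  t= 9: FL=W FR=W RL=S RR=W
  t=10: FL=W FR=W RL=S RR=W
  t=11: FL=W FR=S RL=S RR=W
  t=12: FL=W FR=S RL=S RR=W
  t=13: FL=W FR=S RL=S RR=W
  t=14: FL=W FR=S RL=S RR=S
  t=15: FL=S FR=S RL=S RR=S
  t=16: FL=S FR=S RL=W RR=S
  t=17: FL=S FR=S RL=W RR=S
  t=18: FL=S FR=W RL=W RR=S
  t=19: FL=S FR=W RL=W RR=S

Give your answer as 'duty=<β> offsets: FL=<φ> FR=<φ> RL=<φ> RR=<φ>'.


duty=7 offsets: FL=5 FR=9 RL=11 RR=6

duty β = stance ticks per leg = 7
FL: stance ticks = 7; W→S at t=15 → φ=5
FR: stance ticks = 7; W→S at t=11 → φ=9
RL: stance ticks = 7; W→S at t=9 → φ=11
RR: stance ticks = 7; W→S at t=14 → φ=6


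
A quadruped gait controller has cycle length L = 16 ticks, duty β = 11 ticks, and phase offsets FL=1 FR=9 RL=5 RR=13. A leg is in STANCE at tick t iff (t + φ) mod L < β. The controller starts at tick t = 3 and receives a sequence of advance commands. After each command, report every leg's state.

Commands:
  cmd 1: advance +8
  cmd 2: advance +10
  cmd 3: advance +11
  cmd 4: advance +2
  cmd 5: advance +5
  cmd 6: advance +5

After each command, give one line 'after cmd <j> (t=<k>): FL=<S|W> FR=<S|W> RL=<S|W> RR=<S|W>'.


after cmd 1 (t=11): FL=W FR=S RL=S RR=S
after cmd 2 (t=21): FL=S FR=W RL=S RR=S
after cmd 3 (t=32): FL=S FR=S RL=S RR=W
after cmd 4 (t=34): FL=S FR=W RL=S RR=W
after cmd 5 (t=39): FL=S FR=S RL=W RR=S
after cmd 6 (t=44): FL=W FR=S RL=S RR=S

start t=3: FL=S FR=W RL=S RR=S
cmd 1: advance +8 → t=11, phase=(12,4,0,8) → FL=W FR=S RL=S RR=S
cmd 2: advance +10 → t=21, phase=(6,14,10,2) → FL=S FR=W RL=S RR=S
cmd 3: advance +11 → t=32, phase=(1,9,5,13) → FL=S FR=S RL=S RR=W
cmd 4: advance +2 → t=34, phase=(3,11,7,15) → FL=S FR=W RL=S RR=W
cmd 5: advance +5 → t=39, phase=(8,0,12,4) → FL=S FR=S RL=W RR=S
cmd 6: advance +5 → t=44, phase=(13,5,1,9) → FL=W FR=S RL=S RR=S


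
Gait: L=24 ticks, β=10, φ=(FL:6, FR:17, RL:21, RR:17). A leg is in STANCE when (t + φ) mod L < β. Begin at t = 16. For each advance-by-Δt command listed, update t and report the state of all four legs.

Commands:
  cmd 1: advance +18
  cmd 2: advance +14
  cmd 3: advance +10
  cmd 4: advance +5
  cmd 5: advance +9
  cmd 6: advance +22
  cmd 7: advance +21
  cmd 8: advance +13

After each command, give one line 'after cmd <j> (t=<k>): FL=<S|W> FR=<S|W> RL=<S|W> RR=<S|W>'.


start t=16: FL=W FR=S RL=W RR=S
cmd 1: advance +18 → t=34, phase=(16,3,7,3) → FL=W FR=S RL=S RR=S
cmd 2: advance +14 → t=48, phase=(6,17,21,17) → FL=S FR=W RL=W RR=W
cmd 3: advance +10 → t=58, phase=(16,3,7,3) → FL=W FR=S RL=S RR=S
cmd 4: advance +5 → t=63, phase=(21,8,12,8) → FL=W FR=S RL=W RR=S
cmd 5: advance +9 → t=72, phase=(6,17,21,17) → FL=S FR=W RL=W RR=W
cmd 6: advance +22 → t=94, phase=(4,15,19,15) → FL=S FR=W RL=W RR=W
cmd 7: advance +21 → t=115, phase=(1,12,16,12) → FL=S FR=W RL=W RR=W
cmd 8: advance +13 → t=128, phase=(14,1,5,1) → FL=W FR=S RL=S RR=S

after cmd 1 (t=34): FL=W FR=S RL=S RR=S
after cmd 2 (t=48): FL=S FR=W RL=W RR=W
after cmd 3 (t=58): FL=W FR=S RL=S RR=S
after cmd 4 (t=63): FL=W FR=S RL=W RR=S
after cmd 5 (t=72): FL=S FR=W RL=W RR=W
after cmd 6 (t=94): FL=S FR=W RL=W RR=W
after cmd 7 (t=115): FL=S FR=W RL=W RR=W
after cmd 8 (t=128): FL=W FR=S RL=S RR=S


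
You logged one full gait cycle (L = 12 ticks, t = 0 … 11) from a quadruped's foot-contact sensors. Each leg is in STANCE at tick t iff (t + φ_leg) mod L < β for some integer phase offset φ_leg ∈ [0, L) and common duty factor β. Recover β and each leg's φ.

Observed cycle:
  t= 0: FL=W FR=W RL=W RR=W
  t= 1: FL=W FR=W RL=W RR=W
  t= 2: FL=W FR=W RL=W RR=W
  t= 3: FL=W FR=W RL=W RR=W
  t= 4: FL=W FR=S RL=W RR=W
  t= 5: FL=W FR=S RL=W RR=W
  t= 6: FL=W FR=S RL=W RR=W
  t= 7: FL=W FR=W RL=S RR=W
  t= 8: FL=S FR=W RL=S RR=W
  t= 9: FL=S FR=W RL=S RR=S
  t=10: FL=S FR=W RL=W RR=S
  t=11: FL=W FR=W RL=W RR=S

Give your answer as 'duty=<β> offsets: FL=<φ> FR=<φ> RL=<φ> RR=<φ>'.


duty β = stance ticks per leg = 3
FL: stance ticks = 3; W→S at t=8 → φ=4
FR: stance ticks = 3; W→S at t=4 → φ=8
RL: stance ticks = 3; W→S at t=7 → φ=5
RR: stance ticks = 3; W→S at t=9 → φ=3

duty=3 offsets: FL=4 FR=8 RL=5 RR=3


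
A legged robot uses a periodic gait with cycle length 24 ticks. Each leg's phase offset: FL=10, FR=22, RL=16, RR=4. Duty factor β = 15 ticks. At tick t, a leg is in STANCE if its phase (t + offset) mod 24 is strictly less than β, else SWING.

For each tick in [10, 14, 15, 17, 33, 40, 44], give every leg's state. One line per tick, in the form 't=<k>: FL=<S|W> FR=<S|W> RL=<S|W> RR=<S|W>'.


t=10: FL=W FR=S RL=S RR=S
t=14: FL=S FR=S RL=S RR=W
t=15: FL=S FR=S RL=S RR=W
t=17: FL=S FR=W RL=S RR=W
t=33: FL=W FR=S RL=S RR=S
t=40: FL=S FR=S RL=S RR=W
t=44: FL=S FR=W RL=S RR=S

t=10: phase=(20,8,2,14) vs β=15 → FL=W FR=S RL=S RR=S
t=14: phase=(0,12,6,18) vs β=15 → FL=S FR=S RL=S RR=W
t=15: phase=(1,13,7,19) vs β=15 → FL=S FR=S RL=S RR=W
t=17: phase=(3,15,9,21) vs β=15 → FL=S FR=W RL=S RR=W
t=33: phase=(19,7,1,13) vs β=15 → FL=W FR=S RL=S RR=S
t=40: phase=(2,14,8,20) vs β=15 → FL=S FR=S RL=S RR=W
t=44: phase=(6,18,12,0) vs β=15 → FL=S FR=W RL=S RR=S


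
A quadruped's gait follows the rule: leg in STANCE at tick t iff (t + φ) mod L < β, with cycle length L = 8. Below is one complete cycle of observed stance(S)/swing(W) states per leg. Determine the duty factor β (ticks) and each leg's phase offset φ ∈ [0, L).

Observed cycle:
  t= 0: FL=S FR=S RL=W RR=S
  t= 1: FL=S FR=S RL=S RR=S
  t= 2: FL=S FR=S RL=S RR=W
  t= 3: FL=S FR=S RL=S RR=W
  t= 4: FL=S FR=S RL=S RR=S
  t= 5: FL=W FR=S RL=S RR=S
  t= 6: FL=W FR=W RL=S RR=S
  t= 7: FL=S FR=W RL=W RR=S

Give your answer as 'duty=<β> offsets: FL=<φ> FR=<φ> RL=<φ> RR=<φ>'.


duty=6 offsets: FL=1 FR=0 RL=7 RR=4

duty β = stance ticks per leg = 6
FL: stance ticks = 6; W→S at t=7 → φ=1
FR: stance ticks = 6; W→S at t=0 → φ=0
RL: stance ticks = 6; W→S at t=1 → φ=7
RR: stance ticks = 6; W→S at t=4 → φ=4


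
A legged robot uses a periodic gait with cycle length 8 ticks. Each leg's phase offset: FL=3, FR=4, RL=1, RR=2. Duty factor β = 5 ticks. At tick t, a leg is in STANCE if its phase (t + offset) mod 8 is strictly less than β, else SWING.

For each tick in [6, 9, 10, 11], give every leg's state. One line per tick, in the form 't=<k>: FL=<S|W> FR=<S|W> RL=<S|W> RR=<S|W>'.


t=6: phase=(1,2,7,0) vs β=5 → FL=S FR=S RL=W RR=S
t=9: phase=(4,5,2,3) vs β=5 → FL=S FR=W RL=S RR=S
t=10: phase=(5,6,3,4) vs β=5 → FL=W FR=W RL=S RR=S
t=11: phase=(6,7,4,5) vs β=5 → FL=W FR=W RL=S RR=W

t=6: FL=S FR=S RL=W RR=S
t=9: FL=S FR=W RL=S RR=S
t=10: FL=W FR=W RL=S RR=S
t=11: FL=W FR=W RL=S RR=W


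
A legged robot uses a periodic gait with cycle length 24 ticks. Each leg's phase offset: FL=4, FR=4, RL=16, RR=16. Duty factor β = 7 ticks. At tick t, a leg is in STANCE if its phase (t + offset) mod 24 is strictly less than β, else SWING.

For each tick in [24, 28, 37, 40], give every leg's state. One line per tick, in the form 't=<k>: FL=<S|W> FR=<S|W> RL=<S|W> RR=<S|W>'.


t=24: FL=S FR=S RL=W RR=W
t=28: FL=W FR=W RL=W RR=W
t=37: FL=W FR=W RL=S RR=S
t=40: FL=W FR=W RL=W RR=W

t=24: phase=(4,4,16,16) vs β=7 → FL=S FR=S RL=W RR=W
t=28: phase=(8,8,20,20) vs β=7 → FL=W FR=W RL=W RR=W
t=37: phase=(17,17,5,5) vs β=7 → FL=W FR=W RL=S RR=S
t=40: phase=(20,20,8,8) vs β=7 → FL=W FR=W RL=W RR=W


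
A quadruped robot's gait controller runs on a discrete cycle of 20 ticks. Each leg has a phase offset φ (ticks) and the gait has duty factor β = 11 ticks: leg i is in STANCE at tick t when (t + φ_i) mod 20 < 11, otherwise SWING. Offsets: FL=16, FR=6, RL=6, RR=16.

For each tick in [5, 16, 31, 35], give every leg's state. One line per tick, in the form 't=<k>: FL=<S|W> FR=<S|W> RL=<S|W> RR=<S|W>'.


t=5: phase=(1,11,11,1) vs β=11 → FL=S FR=W RL=W RR=S
t=16: phase=(12,2,2,12) vs β=11 → FL=W FR=S RL=S RR=W
t=31: phase=(7,17,17,7) vs β=11 → FL=S FR=W RL=W RR=S
t=35: phase=(11,1,1,11) vs β=11 → FL=W FR=S RL=S RR=W

t=5: FL=S FR=W RL=W RR=S
t=16: FL=W FR=S RL=S RR=W
t=31: FL=S FR=W RL=W RR=S
t=35: FL=W FR=S RL=S RR=W


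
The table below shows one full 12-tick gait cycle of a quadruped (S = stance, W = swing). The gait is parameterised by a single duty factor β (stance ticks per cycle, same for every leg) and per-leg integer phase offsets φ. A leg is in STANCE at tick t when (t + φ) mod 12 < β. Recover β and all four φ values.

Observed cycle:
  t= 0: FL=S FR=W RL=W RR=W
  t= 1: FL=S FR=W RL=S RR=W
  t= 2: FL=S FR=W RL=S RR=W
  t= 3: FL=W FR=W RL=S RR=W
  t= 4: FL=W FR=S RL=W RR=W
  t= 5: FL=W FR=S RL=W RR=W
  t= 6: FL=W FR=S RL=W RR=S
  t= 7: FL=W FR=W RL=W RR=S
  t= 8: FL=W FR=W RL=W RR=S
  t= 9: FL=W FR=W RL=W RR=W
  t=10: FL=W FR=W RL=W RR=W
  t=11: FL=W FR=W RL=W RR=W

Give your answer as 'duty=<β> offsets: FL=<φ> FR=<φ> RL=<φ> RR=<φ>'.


duty β = stance ticks per leg = 3
FL: stance ticks = 3; W→S at t=0 → φ=0
FR: stance ticks = 3; W→S at t=4 → φ=8
RL: stance ticks = 3; W→S at t=1 → φ=11
RR: stance ticks = 3; W→S at t=6 → φ=6

duty=3 offsets: FL=0 FR=8 RL=11 RR=6


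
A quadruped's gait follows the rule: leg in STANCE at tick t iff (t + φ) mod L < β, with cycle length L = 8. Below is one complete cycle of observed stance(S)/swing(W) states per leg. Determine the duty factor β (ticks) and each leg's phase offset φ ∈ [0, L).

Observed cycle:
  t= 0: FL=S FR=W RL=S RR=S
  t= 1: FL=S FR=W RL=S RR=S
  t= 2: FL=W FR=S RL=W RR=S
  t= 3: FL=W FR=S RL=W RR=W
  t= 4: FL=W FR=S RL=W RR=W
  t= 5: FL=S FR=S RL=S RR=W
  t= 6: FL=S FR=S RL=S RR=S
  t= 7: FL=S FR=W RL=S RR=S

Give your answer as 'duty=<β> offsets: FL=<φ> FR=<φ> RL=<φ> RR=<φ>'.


duty β = stance ticks per leg = 5
FL: stance ticks = 5; W→S at t=5 → φ=3
FR: stance ticks = 5; W→S at t=2 → φ=6
RL: stance ticks = 5; W→S at t=5 → φ=3
RR: stance ticks = 5; W→S at t=6 → φ=2

duty=5 offsets: FL=3 FR=6 RL=3 RR=2


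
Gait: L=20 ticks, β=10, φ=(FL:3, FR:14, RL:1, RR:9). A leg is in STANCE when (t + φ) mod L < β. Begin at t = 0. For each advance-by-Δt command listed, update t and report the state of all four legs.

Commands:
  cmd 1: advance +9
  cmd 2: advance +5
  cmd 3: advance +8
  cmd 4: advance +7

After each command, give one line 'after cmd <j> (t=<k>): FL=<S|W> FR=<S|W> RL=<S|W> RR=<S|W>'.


start t=0: FL=S FR=W RL=S RR=S
cmd 1: advance +9 → t=9, phase=(12,3,10,18) → FL=W FR=S RL=W RR=W
cmd 2: advance +5 → t=14, phase=(17,8,15,3) → FL=W FR=S RL=W RR=S
cmd 3: advance +8 → t=22, phase=(5,16,3,11) → FL=S FR=W RL=S RR=W
cmd 4: advance +7 → t=29, phase=(12,3,10,18) → FL=W FR=S RL=W RR=W

after cmd 1 (t=9): FL=W FR=S RL=W RR=W
after cmd 2 (t=14): FL=W FR=S RL=W RR=S
after cmd 3 (t=22): FL=S FR=W RL=S RR=W
after cmd 4 (t=29): FL=W FR=S RL=W RR=W


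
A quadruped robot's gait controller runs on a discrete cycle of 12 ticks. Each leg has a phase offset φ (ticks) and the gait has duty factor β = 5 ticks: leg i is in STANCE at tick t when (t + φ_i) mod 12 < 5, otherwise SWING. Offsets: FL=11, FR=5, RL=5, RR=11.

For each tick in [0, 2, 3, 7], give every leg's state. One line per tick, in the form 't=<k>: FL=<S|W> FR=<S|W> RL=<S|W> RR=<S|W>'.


t=0: FL=W FR=W RL=W RR=W
t=2: FL=S FR=W RL=W RR=S
t=3: FL=S FR=W RL=W RR=S
t=7: FL=W FR=S RL=S RR=W

t=0: phase=(11,5,5,11) vs β=5 → FL=W FR=W RL=W RR=W
t=2: phase=(1,7,7,1) vs β=5 → FL=S FR=W RL=W RR=S
t=3: phase=(2,8,8,2) vs β=5 → FL=S FR=W RL=W RR=S
t=7: phase=(6,0,0,6) vs β=5 → FL=W FR=S RL=S RR=W


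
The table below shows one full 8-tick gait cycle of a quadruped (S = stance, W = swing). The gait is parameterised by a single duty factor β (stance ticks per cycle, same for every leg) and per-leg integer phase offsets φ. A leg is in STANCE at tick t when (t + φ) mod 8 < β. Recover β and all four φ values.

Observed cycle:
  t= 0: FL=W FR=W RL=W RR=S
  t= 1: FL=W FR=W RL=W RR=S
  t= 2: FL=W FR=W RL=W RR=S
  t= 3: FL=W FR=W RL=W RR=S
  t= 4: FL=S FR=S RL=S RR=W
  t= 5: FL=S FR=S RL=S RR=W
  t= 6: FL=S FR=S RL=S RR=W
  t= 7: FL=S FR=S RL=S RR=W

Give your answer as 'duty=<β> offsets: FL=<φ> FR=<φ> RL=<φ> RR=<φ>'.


duty=4 offsets: FL=4 FR=4 RL=4 RR=0

duty β = stance ticks per leg = 4
FL: stance ticks = 4; W→S at t=4 → φ=4
FR: stance ticks = 4; W→S at t=4 → φ=4
RL: stance ticks = 4; W→S at t=4 → φ=4
RR: stance ticks = 4; W→S at t=0 → φ=0


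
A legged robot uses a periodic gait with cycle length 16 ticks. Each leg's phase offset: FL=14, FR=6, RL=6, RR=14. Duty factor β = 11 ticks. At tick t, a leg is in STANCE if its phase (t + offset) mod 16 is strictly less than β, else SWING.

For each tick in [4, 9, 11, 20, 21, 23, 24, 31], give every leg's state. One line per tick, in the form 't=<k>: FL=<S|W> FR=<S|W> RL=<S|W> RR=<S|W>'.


t=4: phase=(2,10,10,2) vs β=11 → FL=S FR=S RL=S RR=S
t=9: phase=(7,15,15,7) vs β=11 → FL=S FR=W RL=W RR=S
t=11: phase=(9,1,1,9) vs β=11 → FL=S FR=S RL=S RR=S
t=20: phase=(2,10,10,2) vs β=11 → FL=S FR=S RL=S RR=S
t=21: phase=(3,11,11,3) vs β=11 → FL=S FR=W RL=W RR=S
t=23: phase=(5,13,13,5) vs β=11 → FL=S FR=W RL=W RR=S
t=24: phase=(6,14,14,6) vs β=11 → FL=S FR=W RL=W RR=S
t=31: phase=(13,5,5,13) vs β=11 → FL=W FR=S RL=S RR=W

t=4: FL=S FR=S RL=S RR=S
t=9: FL=S FR=W RL=W RR=S
t=11: FL=S FR=S RL=S RR=S
t=20: FL=S FR=S RL=S RR=S
t=21: FL=S FR=W RL=W RR=S
t=23: FL=S FR=W RL=W RR=S
t=24: FL=S FR=W RL=W RR=S
t=31: FL=W FR=S RL=S RR=W


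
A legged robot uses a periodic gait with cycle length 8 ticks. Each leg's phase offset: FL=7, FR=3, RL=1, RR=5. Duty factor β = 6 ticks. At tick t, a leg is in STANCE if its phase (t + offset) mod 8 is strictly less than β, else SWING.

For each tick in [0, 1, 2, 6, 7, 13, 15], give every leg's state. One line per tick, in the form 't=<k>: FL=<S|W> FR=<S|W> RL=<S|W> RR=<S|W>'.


t=0: FL=W FR=S RL=S RR=S
t=1: FL=S FR=S RL=S RR=W
t=2: FL=S FR=S RL=S RR=W
t=6: FL=S FR=S RL=W RR=S
t=7: FL=W FR=S RL=S RR=S
t=13: FL=S FR=S RL=W RR=S
t=15: FL=W FR=S RL=S RR=S

t=0: phase=(7,3,1,5) vs β=6 → FL=W FR=S RL=S RR=S
t=1: phase=(0,4,2,6) vs β=6 → FL=S FR=S RL=S RR=W
t=2: phase=(1,5,3,7) vs β=6 → FL=S FR=S RL=S RR=W
t=6: phase=(5,1,7,3) vs β=6 → FL=S FR=S RL=W RR=S
t=7: phase=(6,2,0,4) vs β=6 → FL=W FR=S RL=S RR=S
t=13: phase=(4,0,6,2) vs β=6 → FL=S FR=S RL=W RR=S
t=15: phase=(6,2,0,4) vs β=6 → FL=W FR=S RL=S RR=S


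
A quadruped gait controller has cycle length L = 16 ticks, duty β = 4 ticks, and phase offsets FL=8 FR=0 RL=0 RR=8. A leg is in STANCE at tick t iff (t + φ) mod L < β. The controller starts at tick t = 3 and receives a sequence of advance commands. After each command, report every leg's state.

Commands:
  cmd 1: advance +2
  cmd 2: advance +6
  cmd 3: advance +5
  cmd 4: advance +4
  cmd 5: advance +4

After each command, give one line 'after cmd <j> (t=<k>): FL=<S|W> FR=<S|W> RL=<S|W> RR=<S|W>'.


after cmd 1 (t=5): FL=W FR=W RL=W RR=W
after cmd 2 (t=11): FL=S FR=W RL=W RR=S
after cmd 3 (t=16): FL=W FR=S RL=S RR=W
after cmd 4 (t=20): FL=W FR=W RL=W RR=W
after cmd 5 (t=24): FL=S FR=W RL=W RR=S

start t=3: FL=W FR=S RL=S RR=W
cmd 1: advance +2 → t=5, phase=(13,5,5,13) → FL=W FR=W RL=W RR=W
cmd 2: advance +6 → t=11, phase=(3,11,11,3) → FL=S FR=W RL=W RR=S
cmd 3: advance +5 → t=16, phase=(8,0,0,8) → FL=W FR=S RL=S RR=W
cmd 4: advance +4 → t=20, phase=(12,4,4,12) → FL=W FR=W RL=W RR=W
cmd 5: advance +4 → t=24, phase=(0,8,8,0) → FL=S FR=W RL=W RR=S


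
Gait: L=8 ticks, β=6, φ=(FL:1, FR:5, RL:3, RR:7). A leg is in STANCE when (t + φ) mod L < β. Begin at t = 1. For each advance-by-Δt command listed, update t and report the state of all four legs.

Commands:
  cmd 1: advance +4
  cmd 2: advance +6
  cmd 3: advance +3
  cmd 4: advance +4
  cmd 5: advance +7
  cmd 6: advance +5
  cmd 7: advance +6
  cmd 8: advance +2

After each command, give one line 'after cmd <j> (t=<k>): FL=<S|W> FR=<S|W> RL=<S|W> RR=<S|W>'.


start t=1: FL=S FR=W RL=S RR=S
cmd 1: advance +4 → t=5, phase=(6,2,0,4) → FL=W FR=S RL=S RR=S
cmd 2: advance +6 → t=11, phase=(4,0,6,2) → FL=S FR=S RL=W RR=S
cmd 3: advance +3 → t=14, phase=(7,3,1,5) → FL=W FR=S RL=S RR=S
cmd 4: advance +4 → t=18, phase=(3,7,5,1) → FL=S FR=W RL=S RR=S
cmd 5: advance +7 → t=25, phase=(2,6,4,0) → FL=S FR=W RL=S RR=S
cmd 6: advance +5 → t=30, phase=(7,3,1,5) → FL=W FR=S RL=S RR=S
cmd 7: advance +6 → t=36, phase=(5,1,7,3) → FL=S FR=S RL=W RR=S
cmd 8: advance +2 → t=38, phase=(7,3,1,5) → FL=W FR=S RL=S RR=S

after cmd 1 (t=5): FL=W FR=S RL=S RR=S
after cmd 2 (t=11): FL=S FR=S RL=W RR=S
after cmd 3 (t=14): FL=W FR=S RL=S RR=S
after cmd 4 (t=18): FL=S FR=W RL=S RR=S
after cmd 5 (t=25): FL=S FR=W RL=S RR=S
after cmd 6 (t=30): FL=W FR=S RL=S RR=S
after cmd 7 (t=36): FL=S FR=S RL=W RR=S
after cmd 8 (t=38): FL=W FR=S RL=S RR=S
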